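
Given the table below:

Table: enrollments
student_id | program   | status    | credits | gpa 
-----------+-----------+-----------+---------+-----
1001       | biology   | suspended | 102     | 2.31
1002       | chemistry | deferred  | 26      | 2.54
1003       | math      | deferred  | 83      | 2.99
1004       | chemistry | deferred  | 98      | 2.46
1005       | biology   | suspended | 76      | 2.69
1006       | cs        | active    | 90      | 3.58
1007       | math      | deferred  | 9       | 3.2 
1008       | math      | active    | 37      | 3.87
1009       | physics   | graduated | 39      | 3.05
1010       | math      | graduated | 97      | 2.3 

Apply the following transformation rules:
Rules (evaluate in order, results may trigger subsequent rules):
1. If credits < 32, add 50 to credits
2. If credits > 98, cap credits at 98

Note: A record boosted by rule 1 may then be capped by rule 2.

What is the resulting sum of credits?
753

Step 1: Apply rule 1 to records with credits < 32
  - 2 records get bonus of 50
  - Of these, 0 records then exceed 98 and get capped
Step 2: Apply rule 2 to records with credits > 98
  - 1 records (original) are capped
Step 3: Calculate final sum = 753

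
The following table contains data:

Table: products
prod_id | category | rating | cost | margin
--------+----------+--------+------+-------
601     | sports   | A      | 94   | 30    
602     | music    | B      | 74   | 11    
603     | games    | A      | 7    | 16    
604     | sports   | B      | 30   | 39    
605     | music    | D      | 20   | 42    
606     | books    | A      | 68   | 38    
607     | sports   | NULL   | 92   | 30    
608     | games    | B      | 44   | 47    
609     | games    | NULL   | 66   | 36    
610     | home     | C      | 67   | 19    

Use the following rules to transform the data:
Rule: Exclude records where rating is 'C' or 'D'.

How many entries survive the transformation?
8

Step 1: Count records to exclude
  - 1 (C) + 1 (D) = 2 records
Step 2: Total records: 10
Step 3: Remaining = 10 - 2 = 8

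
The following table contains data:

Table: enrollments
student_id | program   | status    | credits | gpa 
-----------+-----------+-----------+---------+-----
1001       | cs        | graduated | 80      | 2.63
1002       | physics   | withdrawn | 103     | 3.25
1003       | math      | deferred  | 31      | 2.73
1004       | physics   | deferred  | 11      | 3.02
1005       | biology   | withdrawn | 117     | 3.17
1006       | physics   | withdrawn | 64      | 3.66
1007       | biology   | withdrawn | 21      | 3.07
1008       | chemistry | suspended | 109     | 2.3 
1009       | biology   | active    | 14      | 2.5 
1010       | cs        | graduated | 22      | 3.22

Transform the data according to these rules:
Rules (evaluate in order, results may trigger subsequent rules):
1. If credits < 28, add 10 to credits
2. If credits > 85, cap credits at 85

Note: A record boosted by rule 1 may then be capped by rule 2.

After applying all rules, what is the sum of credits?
538

Step 1: Apply rule 1 to records with credits < 28
  - 4 records get bonus of 10
  - Of these, 0 records then exceed 85 and get capped
Step 2: Apply rule 2 to records with credits > 85
  - 3 records (original) are capped
Step 3: Calculate final sum = 538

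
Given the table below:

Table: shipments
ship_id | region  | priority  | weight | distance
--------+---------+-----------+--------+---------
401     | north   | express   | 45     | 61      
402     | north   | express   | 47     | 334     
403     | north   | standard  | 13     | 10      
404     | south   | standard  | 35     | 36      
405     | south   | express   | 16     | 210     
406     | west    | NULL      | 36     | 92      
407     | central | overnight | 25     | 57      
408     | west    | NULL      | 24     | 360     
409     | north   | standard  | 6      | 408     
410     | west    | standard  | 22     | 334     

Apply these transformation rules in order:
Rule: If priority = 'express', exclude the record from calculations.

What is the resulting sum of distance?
1297

Step 1: Identify records where priority = 'express'
Step 2: The excluded records sum to 605
Step 3: Original total distance = 1902
Step 4: Remaining total = 1902 - 605 = 1297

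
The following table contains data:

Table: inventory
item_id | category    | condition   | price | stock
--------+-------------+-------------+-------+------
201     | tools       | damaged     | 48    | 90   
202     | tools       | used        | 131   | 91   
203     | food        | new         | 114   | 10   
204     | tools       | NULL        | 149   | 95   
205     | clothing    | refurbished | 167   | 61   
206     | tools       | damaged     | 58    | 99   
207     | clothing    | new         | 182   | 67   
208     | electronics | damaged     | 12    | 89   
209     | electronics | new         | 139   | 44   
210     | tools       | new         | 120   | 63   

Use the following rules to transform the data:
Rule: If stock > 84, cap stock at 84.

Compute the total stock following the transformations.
665

Step 1: 5 records have stock > 84
Step 2: These records originally summed to 464
Step 3: After capping: 5 × 84 = 420
Step 4: Unaffected records sum: 245
Step 5: Final sum = 420 + 245 = 665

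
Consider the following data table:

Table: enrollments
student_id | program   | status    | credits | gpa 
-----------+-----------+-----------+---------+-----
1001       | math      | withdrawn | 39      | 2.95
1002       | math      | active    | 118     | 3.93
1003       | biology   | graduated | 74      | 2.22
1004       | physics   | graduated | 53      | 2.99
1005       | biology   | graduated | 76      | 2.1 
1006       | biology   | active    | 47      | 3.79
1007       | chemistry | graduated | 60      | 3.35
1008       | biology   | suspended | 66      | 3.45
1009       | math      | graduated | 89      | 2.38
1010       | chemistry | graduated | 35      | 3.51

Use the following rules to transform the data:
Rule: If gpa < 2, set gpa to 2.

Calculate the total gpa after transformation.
30.67

Step 1: 0 records have gpa < 2
Step 2: These records originally summed to 0
Step 3: After setting to minimum: 0 × 2 = 0
Step 4: Unaffected records sum: 30.67
Step 5: Final sum = 0 + 30.67 = 30.67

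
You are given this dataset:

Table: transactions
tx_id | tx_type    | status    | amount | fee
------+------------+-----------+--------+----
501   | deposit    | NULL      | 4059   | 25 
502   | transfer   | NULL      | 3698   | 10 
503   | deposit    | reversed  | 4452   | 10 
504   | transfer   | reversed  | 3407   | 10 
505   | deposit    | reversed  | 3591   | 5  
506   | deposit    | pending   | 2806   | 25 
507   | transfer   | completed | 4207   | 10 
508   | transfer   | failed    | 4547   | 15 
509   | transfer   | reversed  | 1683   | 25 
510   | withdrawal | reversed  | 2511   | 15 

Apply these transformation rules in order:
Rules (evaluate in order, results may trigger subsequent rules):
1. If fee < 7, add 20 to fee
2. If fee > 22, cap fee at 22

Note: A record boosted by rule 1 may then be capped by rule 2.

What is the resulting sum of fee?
158

Step 1: Apply rule 1 to records with fee < 7
  - 1 records get bonus of 20
  - Of these, 1 records then exceed 22 and get capped
Step 2: Apply rule 2 to records with fee > 22
  - 3 records (original) are capped
Step 3: Calculate final sum = 158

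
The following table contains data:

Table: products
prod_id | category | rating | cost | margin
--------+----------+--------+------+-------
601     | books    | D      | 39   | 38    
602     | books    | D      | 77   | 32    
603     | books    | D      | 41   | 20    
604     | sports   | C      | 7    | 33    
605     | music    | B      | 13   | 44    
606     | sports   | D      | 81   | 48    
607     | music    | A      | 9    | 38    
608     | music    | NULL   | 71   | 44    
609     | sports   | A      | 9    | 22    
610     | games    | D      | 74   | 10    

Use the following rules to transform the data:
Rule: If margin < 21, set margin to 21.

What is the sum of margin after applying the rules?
341

Step 1: 2 records have margin < 21
Step 2: These records originally summed to 30
Step 3: After setting to minimum: 2 × 21 = 42
Step 4: Unaffected records sum: 299
Step 5: Final sum = 42 + 299 = 341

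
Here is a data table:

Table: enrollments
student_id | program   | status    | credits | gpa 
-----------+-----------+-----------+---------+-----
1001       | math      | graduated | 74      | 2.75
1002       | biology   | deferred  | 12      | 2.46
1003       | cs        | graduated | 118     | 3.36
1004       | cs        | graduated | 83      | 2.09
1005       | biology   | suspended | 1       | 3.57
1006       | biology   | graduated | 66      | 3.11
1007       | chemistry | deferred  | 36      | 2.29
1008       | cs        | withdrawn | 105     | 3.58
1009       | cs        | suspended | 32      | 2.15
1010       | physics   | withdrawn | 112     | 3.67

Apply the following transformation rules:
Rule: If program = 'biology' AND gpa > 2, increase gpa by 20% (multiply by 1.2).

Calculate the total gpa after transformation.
30.86

Step 1: Find records where program = 'biology' AND gpa > 2
Step 2: 3 records match, summing to 9.14
Step 3: After multiplier: 9.14 × 1.2 = 10.97
Step 4: Unaffected records sum: 19.89
Step 5: Final sum = 10.97 + 19.89 = 30.86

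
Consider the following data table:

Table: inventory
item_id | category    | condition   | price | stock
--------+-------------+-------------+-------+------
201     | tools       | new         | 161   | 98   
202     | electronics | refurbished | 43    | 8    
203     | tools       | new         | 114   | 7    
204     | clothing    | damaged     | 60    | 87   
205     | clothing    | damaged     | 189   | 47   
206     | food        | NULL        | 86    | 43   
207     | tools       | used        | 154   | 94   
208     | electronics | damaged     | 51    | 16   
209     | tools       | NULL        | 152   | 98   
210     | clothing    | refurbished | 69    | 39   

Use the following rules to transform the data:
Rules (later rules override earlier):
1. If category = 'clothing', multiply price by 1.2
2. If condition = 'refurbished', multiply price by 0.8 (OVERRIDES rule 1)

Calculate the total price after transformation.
1106.4

Step 1: Rule 2 takes priority for records with condition = 'refurbished'
  - 2 records: 112 × 0.8 = 89.6
Step 2: Rule 1 applies to remaining records with category = 'clothing'
  - 2 records: 249 × 1.2 = 298.8
Step 3: Other records unchanged: 718
Step 4: Final sum = 89.6 + 298.8 + 718 = 1106.4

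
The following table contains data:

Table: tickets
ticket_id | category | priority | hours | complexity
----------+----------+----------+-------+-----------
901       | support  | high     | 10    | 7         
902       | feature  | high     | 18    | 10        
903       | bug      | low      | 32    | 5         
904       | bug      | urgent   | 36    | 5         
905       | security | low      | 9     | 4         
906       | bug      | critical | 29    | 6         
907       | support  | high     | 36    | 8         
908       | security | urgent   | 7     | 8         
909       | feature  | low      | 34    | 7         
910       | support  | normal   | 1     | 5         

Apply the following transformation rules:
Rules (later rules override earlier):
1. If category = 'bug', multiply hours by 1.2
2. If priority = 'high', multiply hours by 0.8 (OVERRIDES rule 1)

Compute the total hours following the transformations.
218.6

Step 1: Rule 2 takes priority for records with priority = 'high'
  - 3 records: 64 × 0.8 = 51.2
Step 2: Rule 1 applies to remaining records with category = 'bug'
  - 3 records: 97 × 1.2 = 116.4
Step 3: Other records unchanged: 51
Step 4: Final sum = 51.2 + 116.4 + 51 = 218.6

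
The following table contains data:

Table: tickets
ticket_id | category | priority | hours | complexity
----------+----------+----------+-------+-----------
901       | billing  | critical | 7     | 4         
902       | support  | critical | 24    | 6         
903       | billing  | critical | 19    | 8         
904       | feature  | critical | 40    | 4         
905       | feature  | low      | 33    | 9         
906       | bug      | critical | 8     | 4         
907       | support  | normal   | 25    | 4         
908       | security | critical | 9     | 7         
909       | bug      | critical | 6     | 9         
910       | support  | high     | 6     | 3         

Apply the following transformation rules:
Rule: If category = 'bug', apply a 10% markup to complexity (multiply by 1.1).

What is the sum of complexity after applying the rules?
59.3

Step 1: Records with category = 'bug' have total complexity = 13
Step 2: Apply multiplier: 13 × 1.1 = 14.3
Step 3: Other records total: 45
Step 4: Final sum = 14.3 + 45 = 59.3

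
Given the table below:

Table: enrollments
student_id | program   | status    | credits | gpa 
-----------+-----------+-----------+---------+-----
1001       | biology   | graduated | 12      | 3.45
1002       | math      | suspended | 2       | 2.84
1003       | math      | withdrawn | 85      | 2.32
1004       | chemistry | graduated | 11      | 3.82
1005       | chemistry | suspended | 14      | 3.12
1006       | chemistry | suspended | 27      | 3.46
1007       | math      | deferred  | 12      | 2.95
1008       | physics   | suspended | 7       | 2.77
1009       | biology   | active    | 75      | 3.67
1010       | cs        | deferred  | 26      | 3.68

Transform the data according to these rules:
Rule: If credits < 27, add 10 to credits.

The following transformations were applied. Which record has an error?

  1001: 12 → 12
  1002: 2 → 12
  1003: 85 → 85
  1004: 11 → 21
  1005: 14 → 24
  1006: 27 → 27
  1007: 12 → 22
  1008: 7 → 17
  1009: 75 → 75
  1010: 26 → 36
Record 1001 has an error. The correct transformed value should be 22, not 12.

Step 1: Check each record against the rule
Step 2: Record 1001 has credits = 12
Step 3: Since 12 < 27, the bonus should have been applied
Step 4: Correct value = 22, but claimed value = 12
Conclusion: Record 1001 has the error.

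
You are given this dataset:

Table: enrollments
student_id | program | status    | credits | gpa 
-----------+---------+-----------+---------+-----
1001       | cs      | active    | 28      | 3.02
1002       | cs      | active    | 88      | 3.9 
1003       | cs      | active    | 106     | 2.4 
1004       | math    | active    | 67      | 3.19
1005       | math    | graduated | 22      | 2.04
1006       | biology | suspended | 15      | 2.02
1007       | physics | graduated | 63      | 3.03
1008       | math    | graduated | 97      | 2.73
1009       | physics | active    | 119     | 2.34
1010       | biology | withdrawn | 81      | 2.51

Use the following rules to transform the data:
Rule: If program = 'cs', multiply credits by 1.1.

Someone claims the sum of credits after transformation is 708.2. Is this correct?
Yes, the result is correct.

Step 1: Calculate the correct sum after transformation
Step 2: Apply multiplier 1.1 to records where program = 'cs'
Step 3: Correct result = 708.2
Step 4: Claimed result = 708.2
Step 5: 708.2 = 708.2 ✓
Conclusion: The claimed result is correct.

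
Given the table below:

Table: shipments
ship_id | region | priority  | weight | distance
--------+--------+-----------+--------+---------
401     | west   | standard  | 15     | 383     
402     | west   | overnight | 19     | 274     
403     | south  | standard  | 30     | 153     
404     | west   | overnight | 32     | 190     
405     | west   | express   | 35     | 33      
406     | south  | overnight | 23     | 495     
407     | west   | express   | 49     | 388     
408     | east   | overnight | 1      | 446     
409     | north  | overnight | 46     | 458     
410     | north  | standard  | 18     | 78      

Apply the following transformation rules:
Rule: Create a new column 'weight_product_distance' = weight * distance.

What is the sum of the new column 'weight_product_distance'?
76091

Step 1: For each record, compute weight * distance
Example calculations:
  15 * 383 = 5745
  19 * 274 = 5206
  30 * 153 = 4590
  ...
Step 2: Sum all derived values
Step 3: Total = 76091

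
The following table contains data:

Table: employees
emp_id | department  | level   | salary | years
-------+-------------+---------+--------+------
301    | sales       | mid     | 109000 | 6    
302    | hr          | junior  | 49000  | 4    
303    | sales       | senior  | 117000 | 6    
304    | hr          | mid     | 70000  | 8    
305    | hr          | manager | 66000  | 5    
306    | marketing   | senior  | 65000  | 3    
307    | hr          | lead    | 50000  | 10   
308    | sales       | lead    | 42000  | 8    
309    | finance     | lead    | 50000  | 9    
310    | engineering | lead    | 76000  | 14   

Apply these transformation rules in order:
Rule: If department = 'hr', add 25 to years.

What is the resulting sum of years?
173

Step 1: Count records where department = 'hr': 4
Step 2: Total bonus added: 4 × 25 = 100
Step 3: Original sum of years: 73
Step 4: Final sum = 73 + 100 = 173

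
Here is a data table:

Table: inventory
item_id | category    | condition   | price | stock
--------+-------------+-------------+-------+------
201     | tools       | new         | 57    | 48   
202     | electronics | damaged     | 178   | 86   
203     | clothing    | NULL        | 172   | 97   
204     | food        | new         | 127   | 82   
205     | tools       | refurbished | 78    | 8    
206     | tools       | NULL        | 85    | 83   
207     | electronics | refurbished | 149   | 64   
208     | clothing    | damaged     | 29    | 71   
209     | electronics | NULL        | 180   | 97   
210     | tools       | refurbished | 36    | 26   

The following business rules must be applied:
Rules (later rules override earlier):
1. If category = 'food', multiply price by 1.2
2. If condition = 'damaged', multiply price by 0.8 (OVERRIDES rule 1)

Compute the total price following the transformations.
1075.0

Step 1: Rule 2 takes priority for records with condition = 'damaged'
  - 2 records: 207 × 0.8 = 165.6
Step 2: Rule 1 applies to remaining records with category = 'food'
  - 1 records: 127 × 1.2 = 152.4
Step 3: Other records unchanged: 757
Step 4: Final sum = 165.6 + 152.4 + 757 = 1075.0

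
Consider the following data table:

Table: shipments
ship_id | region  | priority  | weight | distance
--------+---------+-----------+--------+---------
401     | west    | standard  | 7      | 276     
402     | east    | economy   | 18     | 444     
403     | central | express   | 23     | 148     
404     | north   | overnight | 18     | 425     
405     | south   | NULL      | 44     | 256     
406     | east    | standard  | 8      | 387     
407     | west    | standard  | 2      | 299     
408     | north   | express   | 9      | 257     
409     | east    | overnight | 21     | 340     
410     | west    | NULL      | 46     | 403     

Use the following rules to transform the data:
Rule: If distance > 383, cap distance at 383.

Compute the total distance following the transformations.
3108

Step 1: 4 records have distance > 383
Step 2: These records originally summed to 1659
Step 3: After capping: 4 × 383 = 1532
Step 4: Unaffected records sum: 1576
Step 5: Final sum = 1532 + 1576 = 3108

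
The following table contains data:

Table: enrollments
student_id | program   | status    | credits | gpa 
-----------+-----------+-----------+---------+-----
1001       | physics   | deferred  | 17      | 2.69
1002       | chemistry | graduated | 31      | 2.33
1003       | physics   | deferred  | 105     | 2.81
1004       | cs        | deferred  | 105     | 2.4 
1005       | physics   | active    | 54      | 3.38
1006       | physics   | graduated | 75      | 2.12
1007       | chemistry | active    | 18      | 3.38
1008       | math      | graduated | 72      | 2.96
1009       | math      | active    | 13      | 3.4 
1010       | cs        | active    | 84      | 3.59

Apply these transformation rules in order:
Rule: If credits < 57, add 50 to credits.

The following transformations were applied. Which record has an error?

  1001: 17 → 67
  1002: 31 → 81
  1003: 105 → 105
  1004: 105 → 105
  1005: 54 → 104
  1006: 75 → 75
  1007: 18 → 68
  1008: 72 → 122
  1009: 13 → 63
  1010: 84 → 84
Record 1008 has an error. The correct transformed value should be 72, not 122.

Step 1: Check each record against the rule
Step 2: Record 1008 has credits = 72
Step 3: Since 72 >= 57, the bonus should not have been applied
Step 4: Correct value = 72, but claimed value = 122
Conclusion: Record 1008 has the error.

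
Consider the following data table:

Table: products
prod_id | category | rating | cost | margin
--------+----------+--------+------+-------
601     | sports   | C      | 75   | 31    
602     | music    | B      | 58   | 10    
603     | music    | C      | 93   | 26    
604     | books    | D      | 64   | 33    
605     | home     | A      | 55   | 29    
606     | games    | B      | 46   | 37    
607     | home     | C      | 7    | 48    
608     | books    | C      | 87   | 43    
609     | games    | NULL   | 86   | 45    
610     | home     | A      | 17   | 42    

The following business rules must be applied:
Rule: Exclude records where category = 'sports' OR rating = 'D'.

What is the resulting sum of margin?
280

Step 1: Find records where category = 'sports' OR rating = 'D'
Step 2: 2 records match, summing to 64
Step 3: Original sum: 344
Step 4: Remaining sum = 344 - 64 = 280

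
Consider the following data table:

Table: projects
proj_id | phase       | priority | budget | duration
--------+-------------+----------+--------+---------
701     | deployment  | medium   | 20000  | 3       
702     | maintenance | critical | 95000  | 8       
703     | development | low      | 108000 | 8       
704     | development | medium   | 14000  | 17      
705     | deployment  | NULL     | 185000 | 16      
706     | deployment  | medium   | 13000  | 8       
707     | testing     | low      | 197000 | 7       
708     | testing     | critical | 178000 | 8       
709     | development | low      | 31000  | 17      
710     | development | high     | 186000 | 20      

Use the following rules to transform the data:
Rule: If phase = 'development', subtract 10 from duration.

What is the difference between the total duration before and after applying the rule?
40

Step 1: Original sum of duration = 112
Step 2: 4 records have phase = 'development'
Step 3: Each affected record changes by -10
Step 4: Total change = 4 × -10 = -40
Step 5: New sum = 112 + -40 = 72
Step 6: Difference = |72 - 112| = 40
        (Sum decreased by 40)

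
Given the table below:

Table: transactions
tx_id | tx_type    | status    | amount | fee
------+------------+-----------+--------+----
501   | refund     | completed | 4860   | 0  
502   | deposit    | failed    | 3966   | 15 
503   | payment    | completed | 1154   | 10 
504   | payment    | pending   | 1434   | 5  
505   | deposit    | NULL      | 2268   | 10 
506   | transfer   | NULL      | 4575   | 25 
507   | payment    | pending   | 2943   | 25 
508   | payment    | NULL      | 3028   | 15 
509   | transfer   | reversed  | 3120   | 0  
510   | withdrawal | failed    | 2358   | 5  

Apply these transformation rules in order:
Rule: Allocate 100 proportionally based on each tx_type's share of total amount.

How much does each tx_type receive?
deposit: 20.99, payment: 28.81, refund: 16.36, transfer: 25.9, withdrawal: 7.94

Step 1: Calculate total amount = 29706
Step 2: Calculate each tx_type's proportion:
  deposit: 6234/29706 = 20.99% → 20.99
  payment: 8559/29706 = 28.81% → 28.81
  refund: 4860/29706 = 16.36% → 16.36
  transfer: 7695/29706 = 25.90% → 25.9
  withdrawal: 2358/29706 = 7.94% → 7.94
Step 3: Verify: sum of allocations ≈ 100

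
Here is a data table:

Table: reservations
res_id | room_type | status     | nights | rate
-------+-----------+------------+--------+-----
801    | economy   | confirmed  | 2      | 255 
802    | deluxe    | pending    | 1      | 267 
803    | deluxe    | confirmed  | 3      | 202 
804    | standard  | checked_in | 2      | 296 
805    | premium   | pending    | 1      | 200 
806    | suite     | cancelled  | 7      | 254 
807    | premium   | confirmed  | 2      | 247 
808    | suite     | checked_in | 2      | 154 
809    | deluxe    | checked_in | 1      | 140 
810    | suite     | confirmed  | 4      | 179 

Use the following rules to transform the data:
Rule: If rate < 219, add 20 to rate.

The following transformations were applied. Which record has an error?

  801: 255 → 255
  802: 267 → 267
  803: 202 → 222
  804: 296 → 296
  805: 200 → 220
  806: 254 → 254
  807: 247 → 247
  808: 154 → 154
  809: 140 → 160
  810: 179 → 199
Record 808 has an error. The correct transformed value should be 174, not 154.

Step 1: Check each record against the rule
Step 2: Record 808 has rate = 154
Step 3: Since 154 < 219, the bonus should have been applied
Step 4: Correct value = 174, but claimed value = 154
Conclusion: Record 808 has the error.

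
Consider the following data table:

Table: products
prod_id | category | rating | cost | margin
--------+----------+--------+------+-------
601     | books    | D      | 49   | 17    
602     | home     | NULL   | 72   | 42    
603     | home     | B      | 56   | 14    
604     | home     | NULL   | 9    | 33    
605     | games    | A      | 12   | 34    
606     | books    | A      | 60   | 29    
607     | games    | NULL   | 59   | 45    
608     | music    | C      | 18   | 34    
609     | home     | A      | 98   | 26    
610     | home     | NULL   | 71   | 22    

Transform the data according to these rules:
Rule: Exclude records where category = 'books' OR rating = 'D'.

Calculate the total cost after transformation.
395

Step 1: Find records where category = 'books' OR rating = 'D'
Step 2: 2 records match, summing to 109
Step 3: Original sum: 504
Step 4: Remaining sum = 504 - 109 = 395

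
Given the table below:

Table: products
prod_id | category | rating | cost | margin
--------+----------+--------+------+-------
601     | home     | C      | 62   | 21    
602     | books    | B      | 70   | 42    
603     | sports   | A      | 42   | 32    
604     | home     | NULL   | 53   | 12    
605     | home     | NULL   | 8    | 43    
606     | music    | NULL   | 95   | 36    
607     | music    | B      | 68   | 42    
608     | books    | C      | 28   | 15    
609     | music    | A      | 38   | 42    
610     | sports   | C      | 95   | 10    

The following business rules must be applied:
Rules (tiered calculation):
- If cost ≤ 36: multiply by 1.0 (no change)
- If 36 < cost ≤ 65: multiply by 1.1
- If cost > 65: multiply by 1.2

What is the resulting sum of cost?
644.1

Step 1: Tier 1 (cost ≤ 36): 2 records, sum = 36 × 1.0 = 36.0
Step 2: Tier 2 (36 < cost ≤ 65): 4 records, sum = 195 × 1.1 = 214.5
Step 3: Tier 3 (cost > 65): 4 records, sum = 328 × 1.2 = 393.6
Step 4: Final sum = 36.0 + 214.5 + 393.6 = 644.1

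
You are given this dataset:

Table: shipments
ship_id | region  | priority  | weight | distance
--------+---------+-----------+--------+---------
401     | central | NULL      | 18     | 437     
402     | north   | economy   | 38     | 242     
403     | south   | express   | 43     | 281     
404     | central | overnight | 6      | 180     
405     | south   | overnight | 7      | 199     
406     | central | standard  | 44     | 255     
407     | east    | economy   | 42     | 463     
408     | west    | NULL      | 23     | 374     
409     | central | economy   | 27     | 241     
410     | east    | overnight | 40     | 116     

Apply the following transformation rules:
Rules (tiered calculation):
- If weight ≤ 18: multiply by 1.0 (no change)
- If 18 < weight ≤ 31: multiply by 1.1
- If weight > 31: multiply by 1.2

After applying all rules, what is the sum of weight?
334.4

Step 1: Tier 1 (weight ≤ 18): 3 records, sum = 31 × 1.0 = 31.0
Step 2: Tier 2 (18 < weight ≤ 31): 2 records, sum = 50 × 1.1 = 55.0
Step 3: Tier 3 (weight > 31): 5 records, sum = 207 × 1.2 = 248.4
Step 4: Final sum = 31.0 + 55.0 + 248.4 = 334.4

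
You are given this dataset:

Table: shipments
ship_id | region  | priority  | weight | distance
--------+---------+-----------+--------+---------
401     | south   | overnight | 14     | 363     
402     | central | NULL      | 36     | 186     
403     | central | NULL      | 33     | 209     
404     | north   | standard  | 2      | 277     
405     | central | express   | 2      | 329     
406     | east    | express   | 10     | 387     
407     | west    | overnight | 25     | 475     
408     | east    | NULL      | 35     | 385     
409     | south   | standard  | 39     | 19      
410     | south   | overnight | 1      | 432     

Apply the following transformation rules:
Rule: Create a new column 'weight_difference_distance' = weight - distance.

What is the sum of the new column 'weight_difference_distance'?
-2865

Step 1: For each record, compute weight - distance
Example calculations:
  14 - 363 = -349
  36 - 186 = -150
  33 - 209 = -176
  ...
Step 2: Sum all derived values
Step 3: Total = -2865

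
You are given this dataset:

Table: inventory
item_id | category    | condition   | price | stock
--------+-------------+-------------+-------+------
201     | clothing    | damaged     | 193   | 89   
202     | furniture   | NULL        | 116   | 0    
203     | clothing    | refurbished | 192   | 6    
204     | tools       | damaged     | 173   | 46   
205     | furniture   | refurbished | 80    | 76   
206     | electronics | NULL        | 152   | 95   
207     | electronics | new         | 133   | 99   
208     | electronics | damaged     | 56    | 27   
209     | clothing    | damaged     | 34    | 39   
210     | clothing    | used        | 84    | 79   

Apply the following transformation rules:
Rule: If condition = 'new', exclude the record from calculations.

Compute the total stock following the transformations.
457

Step 1: Identify records where condition = 'new'
Step 2: The excluded records sum to 99
Step 3: Original total stock = 556
Step 4: Remaining total = 556 - 99 = 457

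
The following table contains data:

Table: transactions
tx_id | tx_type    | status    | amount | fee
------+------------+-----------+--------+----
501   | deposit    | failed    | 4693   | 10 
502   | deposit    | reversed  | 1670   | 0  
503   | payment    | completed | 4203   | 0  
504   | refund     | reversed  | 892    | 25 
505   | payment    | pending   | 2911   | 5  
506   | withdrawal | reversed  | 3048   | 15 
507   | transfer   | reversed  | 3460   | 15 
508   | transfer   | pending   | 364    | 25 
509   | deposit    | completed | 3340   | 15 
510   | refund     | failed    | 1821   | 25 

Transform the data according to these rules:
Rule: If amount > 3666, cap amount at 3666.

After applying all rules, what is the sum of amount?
24838

Step 1: 2 records have amount > 3666
Step 2: These records originally summed to 8896
Step 3: After capping: 2 × 3666 = 7332
Step 4: Unaffected records sum: 17506
Step 5: Final sum = 7332 + 17506 = 24838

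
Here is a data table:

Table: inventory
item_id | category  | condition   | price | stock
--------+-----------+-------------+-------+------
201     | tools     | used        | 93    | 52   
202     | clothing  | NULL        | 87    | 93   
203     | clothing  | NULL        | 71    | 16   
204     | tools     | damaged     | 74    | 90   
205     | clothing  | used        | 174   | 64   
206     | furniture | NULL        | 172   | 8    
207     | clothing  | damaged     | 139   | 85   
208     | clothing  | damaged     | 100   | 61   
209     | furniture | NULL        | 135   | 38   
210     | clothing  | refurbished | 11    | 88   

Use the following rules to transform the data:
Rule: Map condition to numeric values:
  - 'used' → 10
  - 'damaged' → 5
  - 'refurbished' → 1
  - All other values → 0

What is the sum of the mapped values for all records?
36

Step 1: Apply mapping to each record
Step 2: Count by status:
  'used': 2 records × 10 = 20
  'damaged': 3 records × 5 = 15
  'refurbished': 1 records × 1 = 1
Step 3: Sum all mapped values = 36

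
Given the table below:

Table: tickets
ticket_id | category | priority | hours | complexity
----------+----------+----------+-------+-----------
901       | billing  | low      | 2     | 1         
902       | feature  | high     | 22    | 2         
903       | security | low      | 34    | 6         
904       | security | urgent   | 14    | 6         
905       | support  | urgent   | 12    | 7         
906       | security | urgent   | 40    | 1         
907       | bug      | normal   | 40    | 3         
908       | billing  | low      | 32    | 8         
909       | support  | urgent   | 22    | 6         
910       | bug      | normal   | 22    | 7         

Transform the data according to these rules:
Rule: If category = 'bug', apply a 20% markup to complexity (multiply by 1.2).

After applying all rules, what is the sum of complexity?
49.0

Step 1: Records with category = 'bug' have total complexity = 10
Step 2: Apply multiplier: 10 × 1.2 = 12.0
Step 3: Other records total: 37
Step 4: Final sum = 12.0 + 37 = 49.0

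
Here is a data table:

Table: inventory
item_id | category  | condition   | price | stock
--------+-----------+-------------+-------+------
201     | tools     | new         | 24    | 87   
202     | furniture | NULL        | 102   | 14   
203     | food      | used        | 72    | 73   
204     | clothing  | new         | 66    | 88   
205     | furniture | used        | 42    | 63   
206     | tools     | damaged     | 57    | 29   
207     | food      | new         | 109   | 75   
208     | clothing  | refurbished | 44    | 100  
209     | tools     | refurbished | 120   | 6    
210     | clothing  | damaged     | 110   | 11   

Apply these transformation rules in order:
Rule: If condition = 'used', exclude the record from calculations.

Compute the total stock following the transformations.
410

Step 1: Identify records where condition = 'used'
Step 2: The excluded records sum to 136
Step 3: Original total stock = 546
Step 4: Remaining total = 546 - 136 = 410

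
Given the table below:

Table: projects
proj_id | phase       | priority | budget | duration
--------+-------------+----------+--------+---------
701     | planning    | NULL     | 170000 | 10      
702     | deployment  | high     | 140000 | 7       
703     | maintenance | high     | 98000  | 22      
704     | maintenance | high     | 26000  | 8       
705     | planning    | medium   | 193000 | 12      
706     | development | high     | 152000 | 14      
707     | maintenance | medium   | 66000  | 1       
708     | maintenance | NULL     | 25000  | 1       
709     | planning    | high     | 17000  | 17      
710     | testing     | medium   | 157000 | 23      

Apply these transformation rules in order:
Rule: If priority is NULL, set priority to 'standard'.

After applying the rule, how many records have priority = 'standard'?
2

Step 1: Count records where priority IS NULL
Step 2: Found 2 records with NULL priority
Step 3: These records will have priority set to 'standard'
Step 4: Records already having priority = 'standard': 0
Step 5: Answer: 2 + 0 = 2 records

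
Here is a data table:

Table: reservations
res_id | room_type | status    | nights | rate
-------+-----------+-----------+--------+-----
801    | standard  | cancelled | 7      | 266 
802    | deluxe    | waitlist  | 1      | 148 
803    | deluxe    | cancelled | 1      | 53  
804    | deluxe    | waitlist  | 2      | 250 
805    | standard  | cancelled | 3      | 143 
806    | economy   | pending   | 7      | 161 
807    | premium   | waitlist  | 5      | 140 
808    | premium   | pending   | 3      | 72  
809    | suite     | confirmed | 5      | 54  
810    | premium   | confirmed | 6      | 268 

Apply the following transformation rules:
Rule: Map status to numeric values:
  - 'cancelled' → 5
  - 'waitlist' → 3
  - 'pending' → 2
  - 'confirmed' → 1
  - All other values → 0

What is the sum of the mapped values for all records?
30

Step 1: Apply mapping to each record
Step 2: Count by status:
  'cancelled': 3 records × 5 = 15
  'waitlist': 3 records × 3 = 9
  'pending': 2 records × 2 = 4
  'confirmed': 2 records × 1 = 2
Step 3: Sum all mapped values = 30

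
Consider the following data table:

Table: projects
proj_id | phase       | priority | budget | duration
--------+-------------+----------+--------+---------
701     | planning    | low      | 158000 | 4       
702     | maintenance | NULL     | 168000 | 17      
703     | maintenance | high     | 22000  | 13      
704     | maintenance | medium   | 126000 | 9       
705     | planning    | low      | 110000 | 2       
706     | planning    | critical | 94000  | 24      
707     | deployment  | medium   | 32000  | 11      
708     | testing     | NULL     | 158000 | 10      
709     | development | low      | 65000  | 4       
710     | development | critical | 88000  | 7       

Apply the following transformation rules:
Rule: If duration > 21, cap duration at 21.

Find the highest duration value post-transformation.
21

Step 1: Original maximum duration = 24
Step 2: Apply cap at 21
Step 3: 1 records had duration > 21 and were capped
Step 4: Maximum after transformation = 21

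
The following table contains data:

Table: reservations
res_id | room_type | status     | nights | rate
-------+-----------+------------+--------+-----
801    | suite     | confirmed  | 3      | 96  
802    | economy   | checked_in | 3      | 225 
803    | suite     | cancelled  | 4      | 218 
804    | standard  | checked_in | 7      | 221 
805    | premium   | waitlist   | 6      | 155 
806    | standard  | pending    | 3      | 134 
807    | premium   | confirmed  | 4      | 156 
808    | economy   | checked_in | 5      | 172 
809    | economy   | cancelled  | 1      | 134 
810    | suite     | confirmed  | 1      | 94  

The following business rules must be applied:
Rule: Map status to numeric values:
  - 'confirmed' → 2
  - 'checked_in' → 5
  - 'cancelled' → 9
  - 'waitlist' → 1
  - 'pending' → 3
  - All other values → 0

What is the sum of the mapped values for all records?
43

Step 1: Apply mapping to each record
Step 2: Count by status:
  'confirmed': 3 records × 2 = 6
  'checked_in': 3 records × 5 = 15
  'cancelled': 2 records × 9 = 18
  'waitlist': 1 records × 1 = 1
  'pending': 1 records × 3 = 3
Step 3: Sum all mapped values = 43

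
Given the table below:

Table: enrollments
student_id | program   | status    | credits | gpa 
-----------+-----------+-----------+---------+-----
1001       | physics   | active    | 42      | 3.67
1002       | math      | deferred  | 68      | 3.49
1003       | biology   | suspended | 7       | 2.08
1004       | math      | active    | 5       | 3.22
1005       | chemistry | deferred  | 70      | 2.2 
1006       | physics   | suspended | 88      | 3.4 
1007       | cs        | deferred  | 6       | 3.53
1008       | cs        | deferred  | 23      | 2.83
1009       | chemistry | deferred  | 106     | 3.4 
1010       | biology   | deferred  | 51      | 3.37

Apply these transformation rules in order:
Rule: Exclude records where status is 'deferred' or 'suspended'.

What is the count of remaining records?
2

Step 1: Count records to exclude
  - 6 (deferred) + 2 (suspended) = 8 records
Step 2: Total records: 10
Step 3: Remaining = 10 - 8 = 2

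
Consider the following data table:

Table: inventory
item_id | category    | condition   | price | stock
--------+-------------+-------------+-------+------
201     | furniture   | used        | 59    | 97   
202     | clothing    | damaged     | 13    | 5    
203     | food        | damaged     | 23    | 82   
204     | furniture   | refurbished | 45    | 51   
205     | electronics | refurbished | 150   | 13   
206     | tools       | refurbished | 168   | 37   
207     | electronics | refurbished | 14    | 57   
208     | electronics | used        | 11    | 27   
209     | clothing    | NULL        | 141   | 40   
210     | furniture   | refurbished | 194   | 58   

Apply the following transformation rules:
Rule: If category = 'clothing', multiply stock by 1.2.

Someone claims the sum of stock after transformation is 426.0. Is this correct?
No, the correct result is 476.0.

Step 1: Calculate the correct sum after transformation
Step 2: Apply multiplier 1.2 to records where category = 'clothing'
Step 3: Correct result = 476.0
Step 4: Claimed result = 426.0
Step 5: 476.0 ≠ 426.0
Conclusion: The claimed result is incorrect. The correct answer is 476.0.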